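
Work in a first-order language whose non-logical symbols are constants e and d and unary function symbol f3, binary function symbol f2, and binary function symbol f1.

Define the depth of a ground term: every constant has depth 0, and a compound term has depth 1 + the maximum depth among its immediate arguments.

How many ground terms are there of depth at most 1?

12

Let N_k count ground terms of depth at most k. Each non-constant term of depth ≤ k is some function symbol applied to depth-≤(k−1) arguments, giving N_k = 2 + N_{k-1} + N_{k-1}^2 + N_{k-1}^2.
N_0 = 2
N_1 = 2 + 2 + 2^2 + 2^2 = 12
Explicitly: e, d, f3(e), f3(d), f2(e, e), f2(e, d), f2(d, e), f2(d, d), f1(e, e), f1(e, d), f1(d, e), f1(d, d).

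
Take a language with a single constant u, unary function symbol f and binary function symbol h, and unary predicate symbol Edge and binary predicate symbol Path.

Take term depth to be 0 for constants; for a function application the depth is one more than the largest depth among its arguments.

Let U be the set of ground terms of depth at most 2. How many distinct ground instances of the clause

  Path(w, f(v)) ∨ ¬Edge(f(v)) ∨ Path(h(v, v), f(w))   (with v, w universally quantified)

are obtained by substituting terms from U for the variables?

169

Ground terms of depth ≤ 2:
  Write N_k for the number of ground terms of depth ≤ k. A term of depth ≤ k is either a constant or a function symbol applied to arguments of depth ≤ k−1, so N_k = 1 + N_{k-1} + N_{k-1}^2.
  N_0 = 1
  N_1 = 1 + 1 + 1^2 = 3
  N_2 = 1 + 3 + 3^2 = 13
So there are 13 ground terms available for substitution.
The clause has 2 distinct variables (v, w), each appearing in the body. In the free term algebra distinct substitutions yield syntactically distinct ground instances.
Number of ground instances = 13^2 = 169.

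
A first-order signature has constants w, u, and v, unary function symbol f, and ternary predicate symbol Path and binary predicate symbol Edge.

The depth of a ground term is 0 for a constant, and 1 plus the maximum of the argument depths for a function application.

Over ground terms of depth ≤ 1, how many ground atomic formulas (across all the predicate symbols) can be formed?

First count ground terms of depth ≤ 1.
Let N_k count ground terms of depth at most k. Each non-constant term of depth ≤ k is some function symbol applied to depth-≤(k−1) arguments, giving N_k = 3 + N_{k-1}.
N_0 = 3
N_1 = 3 + 3 = 6
Explicitly: w, u, v, f(w), f(u), f(v).
So |H| = 6.
Each predicate of arity r yields |H|^r ground atoms (one per choice of an r-tuple from H):
  Path: 6^3 = 216;  Edge: 6^2 = 36
Total ground atoms: 216 + 36 = 252.

252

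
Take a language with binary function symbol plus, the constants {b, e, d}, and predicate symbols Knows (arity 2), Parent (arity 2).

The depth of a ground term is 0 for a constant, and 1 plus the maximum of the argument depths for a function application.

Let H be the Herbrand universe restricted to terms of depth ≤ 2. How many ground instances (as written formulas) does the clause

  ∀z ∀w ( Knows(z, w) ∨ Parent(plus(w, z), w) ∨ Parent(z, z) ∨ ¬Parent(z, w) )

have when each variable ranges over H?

Ground terms of depth ≤ 2:
  Write N_k for the number of ground terms of depth ≤ k. A term of depth ≤ k is either a constant or a function symbol applied to arguments of depth ≤ k−1, so N_k = 3 + N_{k-1}^2.
  N_0 = 3
  N_1 = 3 + 3^2 = 12
  N_2 = 3 + 12^2 = 147
So there are 147 ground terms available for substitution.
The clause has 2 distinct variables (z, w), each appearing in the body. In the free term algebra distinct substitutions yield syntactically distinct ground instances.
Number of ground instances = 147^2 = 21609.

21609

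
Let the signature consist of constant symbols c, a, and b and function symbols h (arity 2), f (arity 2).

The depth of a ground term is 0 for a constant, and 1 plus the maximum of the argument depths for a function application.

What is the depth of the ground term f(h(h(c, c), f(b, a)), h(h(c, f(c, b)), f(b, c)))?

depth(h(c, c)) = 1 + max(0, 0) = 1
depth(f(b, a)) = 1 + max(0, 0) = 1
depth(h(h(c, c), f(b, a))) = 1 + max(1, 1) = 2
depth(f(c, b)) = 1 + max(0, 0) = 1
depth(h(c, f(c, b))) = 1 + max(0, 1) = 2
depth(f(b, c)) = 1 + max(0, 0) = 1
depth(h(h(c, f(c, b)), f(b, c))) = 1 + max(2, 1) = 3
depth(f(h(h(c, c), f(b, a)), h(h(c, f(c, b)), f(b, c)))) = 1 + max(2, 3) = 4

4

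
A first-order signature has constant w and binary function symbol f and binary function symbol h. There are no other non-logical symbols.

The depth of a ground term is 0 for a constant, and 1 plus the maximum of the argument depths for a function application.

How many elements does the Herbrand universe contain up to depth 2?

19

Write N_k for the number of ground terms of depth ≤ k. A term of depth ≤ k is either a constant or a function symbol applied to arguments of depth ≤ k−1, so N_k = 1 + N_{k-1}^2 + N_{k-1}^2.
N_0 = 1
N_1 = 1 + 1^2 + 1^2 = 3
N_2 = 1 + 3^2 + 3^2 = 19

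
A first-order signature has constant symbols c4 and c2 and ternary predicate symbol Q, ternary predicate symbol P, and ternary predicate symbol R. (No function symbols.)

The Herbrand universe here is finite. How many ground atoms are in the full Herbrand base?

24

With no function symbols, the Herbrand universe is just the 2 constants.
Ground atoms per predicate: Q: 2^3 = 8, P: 2^3 = 8, R: 2^3 = 8.
Herbrand base size = 8 + 8 + 8 = 24.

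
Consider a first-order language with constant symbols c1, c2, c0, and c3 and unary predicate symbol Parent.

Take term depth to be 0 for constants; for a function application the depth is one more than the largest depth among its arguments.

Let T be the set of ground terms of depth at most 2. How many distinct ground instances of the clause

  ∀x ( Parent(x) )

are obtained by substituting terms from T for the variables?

4

Ground terms of depth ≤ 2:
  With no function symbols every ground term is a constant, so there are exactly 4 ground terms at every depth bound.
  N_0 = 4
  N_1 = 4
  N_2 = 4
  Explicitly: c1, c2, c0, c3.
So there are 4 ground terms available for substitution.
The clause has 1 distinct variable (x), which appears in the body. In the free term algebra distinct substitutions yield syntactically distinct ground instances.
Number of ground instances = 4.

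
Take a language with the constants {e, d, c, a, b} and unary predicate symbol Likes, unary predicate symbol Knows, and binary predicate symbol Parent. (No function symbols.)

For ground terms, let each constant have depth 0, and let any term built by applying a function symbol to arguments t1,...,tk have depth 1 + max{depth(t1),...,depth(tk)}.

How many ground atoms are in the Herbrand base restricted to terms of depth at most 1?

First count ground terms of depth ≤ 1.
With no function symbols every ground term is a constant, so there are exactly 5 ground terms at every depth bound.
N_0 = 5
N_1 = 5
So |H| = 5.
A ground atom is a predicate applied to a tuple of terms from H, so the count is the sum over predicates of |H|^arity:
  Likes: 5;  Knows: 5;  Parent: 5^2 = 25
Total ground atoms: 5 + 5 + 25 = 35.

35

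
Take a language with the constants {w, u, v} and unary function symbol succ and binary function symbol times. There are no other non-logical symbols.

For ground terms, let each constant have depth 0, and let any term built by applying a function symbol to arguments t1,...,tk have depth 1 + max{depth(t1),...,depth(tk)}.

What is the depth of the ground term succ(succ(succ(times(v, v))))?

depth(times(v, v)) = 1 + max(0, 0) = 1
depth(succ(times(v, v))) = 1 + depth(times(v, v)) = 1 + 1 = 2
depth(succ(succ(times(v, v)))) = 1 + depth(succ(times(v, v))) = 1 + 2 = 3
depth(succ(succ(succ(times(v, v))))) = 1 + depth(succ(succ(times(v, v)))) = 1 + 3 = 4

4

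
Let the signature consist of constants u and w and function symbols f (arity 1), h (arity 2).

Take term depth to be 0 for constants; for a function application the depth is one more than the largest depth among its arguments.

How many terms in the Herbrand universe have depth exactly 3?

5478

Let N_k = |{terms of depth ≤ k}|. Then N_0 = 2 and N_k = 2 + N_{k-1} + N_{k-1}^2 for k ≥ 1 (one summand per function symbol, arity giving the exponent).
N_0 = 2
N_1 = 2 + 2 + 2^2 = 8
N_2 = 2 + 8 + 8^2 = 74
N_3 = 2 + 74 + 74^2 = 5552
Terms of depth exactly 3: N_3 − N_2 = 5552 − 74 = 5478.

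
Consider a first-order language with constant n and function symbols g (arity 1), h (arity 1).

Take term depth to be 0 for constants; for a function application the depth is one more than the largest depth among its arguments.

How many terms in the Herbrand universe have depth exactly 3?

8

Count level by level. With function symbols g/1, h/1, the terms of depth ≤ k are the 1 constant together with each function applied to depth-≤(k−1) tuples, so N_k = 1 + N_{k-1} + N_{k-1}.
N_0 = 1
N_1 = 1 + 1 + 1 = 3
N_2 = 1 + 3 + 3 = 7
N_3 = 1 + 7 + 7 = 15
Terms of depth exactly 3: N_3 − N_2 = 15 − 7 = 8.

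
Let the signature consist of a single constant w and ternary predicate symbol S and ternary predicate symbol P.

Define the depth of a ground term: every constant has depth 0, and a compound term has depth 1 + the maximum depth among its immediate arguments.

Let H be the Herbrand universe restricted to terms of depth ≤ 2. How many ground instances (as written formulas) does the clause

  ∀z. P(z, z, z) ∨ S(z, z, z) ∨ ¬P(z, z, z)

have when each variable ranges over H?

1

Ground terms of depth ≤ 2:
  With no function symbols every ground term is a constant, so there is exactly 1 ground term at every depth bound.
  N_0 = 1
  N_1 = 1
  N_2 = 1
So there is exactly 1 ground term available for substitution.
The variable z ranges independently over the available ground terms, and distinct assignments produce distinct instances.
Number of ground instances = 1.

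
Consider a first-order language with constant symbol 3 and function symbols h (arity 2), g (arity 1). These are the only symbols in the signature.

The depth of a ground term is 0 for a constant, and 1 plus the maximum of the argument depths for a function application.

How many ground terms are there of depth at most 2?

13

If N_k denotes the number of depth-≤k ground terms, the 1 constant gives N_0 = 1, and each function symbol of arity r contributes N_{k-1}^r new terms at level k: N_k = 1 + N_{k-1}^2 + N_{k-1}.
N_0 = 1
N_1 = 1 + 1^2 + 1 = 3
N_2 = 1 + 3^2 + 3 = 13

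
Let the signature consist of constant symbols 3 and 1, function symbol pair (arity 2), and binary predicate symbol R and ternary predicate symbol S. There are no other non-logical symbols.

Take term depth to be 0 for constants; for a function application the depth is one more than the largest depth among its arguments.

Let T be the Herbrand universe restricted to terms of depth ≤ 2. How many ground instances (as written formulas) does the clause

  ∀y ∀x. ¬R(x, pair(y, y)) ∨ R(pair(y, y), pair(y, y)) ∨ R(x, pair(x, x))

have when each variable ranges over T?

Ground terms of depth ≤ 2:
  Let N_k = |{terms of depth ≤ k}|. Then N_0 = 2 and N_k = 2 + N_{k-1}^2 for k ≥ 1 (one summand per function symbol, arity giving the exponent).
  N_0 = 2
  N_1 = 2 + 2^2 = 6
  N_2 = 2 + 6^2 = 38
So there are 38 ground terms available for substitution.
The body mentions every one of the 2 quantified variables; since ground terms form a free algebra, no two substitutions collapse to the same formula.
Number of ground instances = 38^2 = 1444.

1444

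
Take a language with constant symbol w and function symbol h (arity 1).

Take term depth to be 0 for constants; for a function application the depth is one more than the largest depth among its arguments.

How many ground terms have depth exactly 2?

Count level by level. With function symbols h/1, the terms of depth ≤ k are the 1 constant together with each function applied to depth-≤(k−1) tuples, so N_k = 1 + N_{k-1}.
N_0 = 1
N_1 = 1 + 1 = 2
N_2 = 1 + 2 = 3
Terms of depth exactly 2: N_2 − N_1 = 3 − 2 = 1.

1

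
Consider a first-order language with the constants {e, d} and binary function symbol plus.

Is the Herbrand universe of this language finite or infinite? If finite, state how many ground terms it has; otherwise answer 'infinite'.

infinite

The signature has at least one function symbol (plus, arity 2) and at least one constant (e).
Iterating plus gives infinitely many distinct ground terms: e, plus(e, e), plus(plus(e, e), plus(e, e)), ...
So the Herbrand universe is infinite.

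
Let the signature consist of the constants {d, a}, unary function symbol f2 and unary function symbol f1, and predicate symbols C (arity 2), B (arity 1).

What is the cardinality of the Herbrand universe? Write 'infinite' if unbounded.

infinite

The signature has at least one function symbol (f2, arity 1) and at least one constant (d).
Iterating f2 gives infinitely many distinct ground terms: d, f2(d), f2(f2(d)), ...
So the Herbrand universe is infinite.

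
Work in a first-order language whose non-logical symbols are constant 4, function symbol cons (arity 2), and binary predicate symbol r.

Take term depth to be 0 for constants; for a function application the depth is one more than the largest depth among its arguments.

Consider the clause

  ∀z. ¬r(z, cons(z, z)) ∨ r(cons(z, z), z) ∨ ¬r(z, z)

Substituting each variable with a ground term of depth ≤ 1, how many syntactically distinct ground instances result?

2

Ground terms of depth ≤ 1:
  Let N_k = |{terms of depth ≤ k}|. Then N_0 = 1 and N_k = 1 + N_{k-1}^2 for k ≥ 1 (one summand per function symbol, arity giving the exponent).
  N_0 = 1
  N_1 = 1 + 1^2 = 2
So there are 2 ground terms available for substitution.
The clause has 1 distinct variable (z), which appears in the body. In the free term algebra distinct substitutions yield syntactically distinct ground instances.
Number of ground instances = 2.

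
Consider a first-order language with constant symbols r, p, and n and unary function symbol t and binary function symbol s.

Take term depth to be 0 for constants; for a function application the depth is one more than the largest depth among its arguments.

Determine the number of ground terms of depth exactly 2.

Count level by level. With function symbols t/1, s/2, the terms of depth ≤ k are the 3 constants together with each function applied to depth-≤(k−1) tuples, so N_k = 3 + N_{k-1} + N_{k-1}^2.
N_0 = 3
N_1 = 3 + 3 + 3^2 = 15
N_2 = 3 + 15 + 15^2 = 243
Terms of depth exactly 2: N_2 − N_1 = 243 − 15 = 228.

228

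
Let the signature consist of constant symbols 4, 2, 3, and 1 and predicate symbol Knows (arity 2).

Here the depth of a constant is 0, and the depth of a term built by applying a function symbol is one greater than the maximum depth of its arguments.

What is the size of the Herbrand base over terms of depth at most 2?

16

First count ground terms of depth ≤ 2.
With no function symbols every ground term is a constant, so there are exactly 4 ground terms at every depth bound.
N_0 = 4
N_1 = 4
N_2 = 4
So |H| = 4.
Each predicate of arity r yields |H|^r ground atoms (one per choice of an r-tuple from H):
  Knows: 4^2 = 16
Total ground atoms: 16.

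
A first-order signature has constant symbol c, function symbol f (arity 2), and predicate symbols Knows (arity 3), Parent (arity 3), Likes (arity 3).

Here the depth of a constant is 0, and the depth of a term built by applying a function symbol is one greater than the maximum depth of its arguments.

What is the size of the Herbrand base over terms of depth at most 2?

First count ground terms of depth ≤ 2.
If N_k denotes the number of depth-≤k ground terms, the 1 constant gives N_0 = 1, and each function symbol of arity r contributes N_{k-1}^r new terms at level k: N_k = 1 + N_{k-1}^2.
N_0 = 1
N_1 = 1 + 1^2 = 2
N_2 = 1 + 2^2 = 5
So |H| = 5.
For each predicate symbol, the number of ground atoms is |H| raised to its arity; summing:
  Knows: 5^3 = 125;  Parent: 5^3 = 125;  Likes: 5^3 = 125
Total ground atoms: 125 + 125 + 125 = 375.

375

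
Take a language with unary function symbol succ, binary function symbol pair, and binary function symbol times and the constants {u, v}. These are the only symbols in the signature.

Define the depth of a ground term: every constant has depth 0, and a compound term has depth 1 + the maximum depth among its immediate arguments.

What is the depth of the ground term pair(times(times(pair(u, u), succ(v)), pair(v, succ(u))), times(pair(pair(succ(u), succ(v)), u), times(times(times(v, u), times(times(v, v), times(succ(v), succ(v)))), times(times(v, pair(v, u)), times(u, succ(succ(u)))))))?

depth(pair(u, u)) = 1 + max(0, 0) = 1
depth(succ(v)) = 1 + depth(v) = 1 + 0 = 1
depth(times(pair(u, u), succ(v))) = 1 + max(1, 1) = 2
depth(succ(u)) = 1 + depth(u) = 1 + 0 = 1
depth(pair(v, succ(u))) = 1 + max(0, 1) = 2
depth(times(times(pair(u, u), succ(v)), pair(v, succ(u)))) = 1 + max(2, 2) = 3
depth(pair(succ(u), succ(v))) = 1 + max(1, 1) = 2
depth(pair(pair(succ(u), succ(v)), u)) = 1 + max(2, 0) = 3
depth(times(v, u)) = 1 + max(0, 0) = 1
depth(times(v, v)) = 1 + max(0, 0) = 1
depth(times(succ(v), succ(v))) = 1 + max(1, 1) = 2
depth(times(times(v, v), times(succ(v), succ(v)))) = 1 + max(1, 2) = 3
depth(times(times(v, u), times(times(v, v), times(succ(v), succ(v))))) = 1 + max(1, 3) = 4
depth(pair(v, u)) = 1 + max(0, 0) = 1
depth(times(v, pair(v, u))) = 1 + max(0, 1) = 2
depth(succ(succ(u))) = 1 + depth(succ(u)) = 1 + 1 = 2
depth(times(u, succ(succ(u)))) = 1 + max(0, 2) = 3
depth(times(times(v, pair(v, u)), times(u, succ(succ(u))))) = 1 + max(2, 3) = 4
depth(times(times(times(v, u), times(times(v, v), times(succ(v), succ(v)))), times(times(v, pair(v, u)), times(u, succ(succ(u)))))) = 1 + max(4, 4) = 5
depth(times(pair(pair(succ(u), succ(v)), u), times(times(times(v, u), times(times(v, v), times(succ(v), succ(v)))), times(times(v, pair(v, u)), times(u, succ(succ(u))))))) = 1 + max(3, 5) = 6
depth(pair(times(times(pair(u, u), succ(v)), pair(v, succ(u))), times(pair(pair(succ(u), succ(v)), u), times(times(times(v, u), times(times(v, v), times(succ(v), succ(v)))), times(times(v, pair(v, u)), times(u, succ(succ(u)))))))) = 1 + max(3, 6) = 7

7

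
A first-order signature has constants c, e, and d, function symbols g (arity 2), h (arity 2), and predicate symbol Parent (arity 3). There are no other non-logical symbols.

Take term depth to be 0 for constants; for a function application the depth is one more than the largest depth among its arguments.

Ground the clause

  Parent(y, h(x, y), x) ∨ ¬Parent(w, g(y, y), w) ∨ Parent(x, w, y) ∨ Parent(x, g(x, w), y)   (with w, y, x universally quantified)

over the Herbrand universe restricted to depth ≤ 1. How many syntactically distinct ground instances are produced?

Ground terms of depth ≤ 1:
  Let N_k count ground terms of depth at most k. Each non-constant term of depth ≤ k is some function symbol applied to depth-≤(k−1) arguments, giving N_k = 3 + N_{k-1}^2 + N_{k-1}^2.
  N_0 = 3
  N_1 = 3 + 3^2 + 3^2 = 21
So there are 21 ground terms available for substitution.
The clause has 3 distinct variables (w, y, x), each appearing in the body. In the free term algebra distinct substitutions yield syntactically distinct ground instances.
Number of ground instances = 21^3 = 9261.

9261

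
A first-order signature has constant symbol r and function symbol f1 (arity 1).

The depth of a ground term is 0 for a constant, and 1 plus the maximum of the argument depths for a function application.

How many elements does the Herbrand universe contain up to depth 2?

Let N_k = |{terms of depth ≤ k}|. Then N_0 = 1 and N_k = 1 + N_{k-1} for k ≥ 1 (one summand per function symbol, arity giving the exponent).
N_0 = 1
N_1 = 1 + 1 = 2
N_2 = 1 + 2 = 3
Explicitly: r, f1(r), f1(f1(r)).

3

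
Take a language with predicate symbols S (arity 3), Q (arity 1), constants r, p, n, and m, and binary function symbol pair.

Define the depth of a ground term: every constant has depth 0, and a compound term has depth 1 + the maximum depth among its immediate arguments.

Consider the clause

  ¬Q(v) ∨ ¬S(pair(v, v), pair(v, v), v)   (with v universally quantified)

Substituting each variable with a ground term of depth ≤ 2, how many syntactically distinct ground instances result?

404

Ground terms of depth ≤ 2:
  Let N_k count ground terms of depth at most k. Each non-constant term of depth ≤ k is some function symbol applied to depth-≤(k−1) arguments, giving N_k = 4 + N_{k-1}^2.
  N_0 = 4
  N_1 = 4 + 4^2 = 20
  N_2 = 4 + 20^2 = 404
So there are 404 ground terms available for substitution.
The clause has 1 distinct variable (v), which appears in the body. In the free term algebra distinct substitutions yield syntactically distinct ground instances.
Number of ground instances = 404.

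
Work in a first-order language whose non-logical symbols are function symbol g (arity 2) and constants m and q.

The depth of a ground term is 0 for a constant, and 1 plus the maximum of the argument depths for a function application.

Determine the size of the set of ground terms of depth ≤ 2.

38

If N_k denotes the number of depth-≤k ground terms, the 2 constants give N_0 = 2, and each function symbol of arity r contributes N_{k-1}^r new terms at level k: N_k = 2 + N_{k-1}^2.
N_0 = 2
N_1 = 2 + 2^2 = 6
N_2 = 2 + 6^2 = 38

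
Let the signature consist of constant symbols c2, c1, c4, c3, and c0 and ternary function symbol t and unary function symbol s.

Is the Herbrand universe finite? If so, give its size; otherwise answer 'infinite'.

infinite

The signature has at least one function symbol (t, arity 3) and at least one constant (c2).
Iterating t gives infinitely many distinct ground terms: c2, t(c2, c2, c2), t(t(c2, c2, c2), t(c2, c2, c2), t(c2, c2, c2)), ...
So the Herbrand universe is infinite.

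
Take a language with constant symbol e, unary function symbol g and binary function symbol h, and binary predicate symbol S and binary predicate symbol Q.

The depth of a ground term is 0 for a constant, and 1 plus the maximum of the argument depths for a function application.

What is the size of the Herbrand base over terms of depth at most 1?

First count ground terms of depth ≤ 1.
Let N_k = |{terms of depth ≤ k}|. Then N_0 = 1 and N_k = 1 + N_{k-1} + N_{k-1}^2 for k ≥ 1 (one summand per function symbol, arity giving the exponent).
N_0 = 1
N_1 = 1 + 1 + 1^2 = 3
Explicitly: e, g(e), h(e, e).
So |H| = 3.
A ground atom is a predicate applied to a tuple of terms from H, so the count is the sum over predicates of |H|^arity:
  S: 3^2 = 9;  Q: 3^2 = 9
Total ground atoms: 9 + 9 = 18.

18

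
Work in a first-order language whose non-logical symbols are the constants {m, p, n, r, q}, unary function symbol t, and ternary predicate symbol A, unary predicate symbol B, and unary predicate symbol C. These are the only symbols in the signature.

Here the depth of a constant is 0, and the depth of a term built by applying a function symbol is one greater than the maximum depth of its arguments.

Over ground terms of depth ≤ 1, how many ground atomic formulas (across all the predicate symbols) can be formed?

First count ground terms of depth ≤ 1.
Write N_k for the number of ground terms of depth ≤ k. A term of depth ≤ k is either a constant or a function symbol applied to arguments of depth ≤ k−1, so N_k = 5 + N_{k-1}.
N_0 = 5
N_1 = 5 + 5 = 10
Explicitly: m, p, n, r, q, t(m), t(p), t(n), t(r), t(q).
So |H| = 10.
For each predicate symbol, the number of ground atoms is |H| raised to its arity; summing:
  A: 10^3 = 1000;  B: 10;  C: 10
Total ground atoms: 1000 + 10 + 10 = 1020.

1020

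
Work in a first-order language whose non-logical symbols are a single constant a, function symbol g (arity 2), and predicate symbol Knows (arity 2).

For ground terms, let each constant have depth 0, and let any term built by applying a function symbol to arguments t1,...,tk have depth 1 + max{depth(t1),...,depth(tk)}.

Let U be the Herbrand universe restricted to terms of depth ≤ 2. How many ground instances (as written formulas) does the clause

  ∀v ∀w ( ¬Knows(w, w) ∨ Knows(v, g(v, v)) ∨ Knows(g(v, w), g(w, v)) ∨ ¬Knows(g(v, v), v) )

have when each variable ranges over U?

25

Ground terms of depth ≤ 2:
  Let N_k count ground terms of depth at most k. Each non-constant term of depth ≤ k is some function symbol applied to depth-≤(k−1) arguments, giving N_k = 1 + N_{k-1}^2.
  N_0 = 1
  N_1 = 1 + 1^2 = 2
  N_2 = 1 + 2^2 = 5
So there are 5 ground terms available for substitution.
Each of v, w ranges independently over the available ground terms, and distinct assignments produce distinct instances.
Number of ground instances = 5^2 = 25.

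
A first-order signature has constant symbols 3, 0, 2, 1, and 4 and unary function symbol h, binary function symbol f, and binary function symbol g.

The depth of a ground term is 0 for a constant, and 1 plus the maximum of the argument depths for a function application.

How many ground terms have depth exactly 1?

55

If N_k denotes the number of depth-≤k ground terms, the 5 constants give N_0 = 5, and each function symbol of arity r contributes N_{k-1}^r new terms at level k: N_k = 5 + N_{k-1} + N_{k-1}^2 + N_{k-1}^2.
N_0 = 5
N_1 = 5 + 5 + 5^2 + 5^2 = 60
Terms of depth exactly 1: N_1 − N_0 = 60 − 5 = 55.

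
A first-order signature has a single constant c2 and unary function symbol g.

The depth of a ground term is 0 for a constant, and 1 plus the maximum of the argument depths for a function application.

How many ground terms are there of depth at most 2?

3

Count level by level. With function symbols g/1, the terms of depth ≤ k are the 1 constant together with each function applied to depth-≤(k−1) tuples, so N_k = 1 + N_{k-1}.
N_0 = 1
N_1 = 1 + 1 = 2
N_2 = 1 + 2 = 3
Explicitly: c2, g(c2), g(g(c2)).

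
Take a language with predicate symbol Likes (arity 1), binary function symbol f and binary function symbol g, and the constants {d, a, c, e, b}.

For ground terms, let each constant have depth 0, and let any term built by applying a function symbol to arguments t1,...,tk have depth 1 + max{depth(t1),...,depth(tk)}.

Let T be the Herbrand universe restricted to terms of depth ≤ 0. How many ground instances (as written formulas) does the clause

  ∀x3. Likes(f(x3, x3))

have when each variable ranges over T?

5

Ground terms of depth ≤ 0:
  If N_k denotes the number of depth-≤k ground terms, the 5 constants give N_0 = 5, and each function symbol of arity r contributes N_{k-1}^r new terms at level k: N_k = 5 + N_{k-1}^2 + N_{k-1}^2.
  N_0 = 5
  Explicitly: d, a, c, e, b.
So there are 5 ground terms available for substitution.
The body mentions the single quantified variable x3; since ground terms form a free algebra, no two substitutions collapse to the same formula.
Number of ground instances = 5.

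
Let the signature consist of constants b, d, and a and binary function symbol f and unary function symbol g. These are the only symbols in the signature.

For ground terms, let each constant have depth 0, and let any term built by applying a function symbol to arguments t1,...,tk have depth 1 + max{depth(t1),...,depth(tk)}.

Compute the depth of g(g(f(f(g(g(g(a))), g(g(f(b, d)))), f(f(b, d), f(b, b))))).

depth(g(a)) = 1 + depth(a) = 1 + 0 = 1
depth(g(g(a))) = 1 + depth(g(a)) = 1 + 1 = 2
depth(g(g(g(a)))) = 1 + depth(g(g(a))) = 1 + 2 = 3
depth(f(b, d)) = 1 + max(0, 0) = 1
depth(g(f(b, d))) = 1 + depth(f(b, d)) = 1 + 1 = 2
depth(g(g(f(b, d)))) = 1 + depth(g(f(b, d))) = 1 + 2 = 3
depth(f(g(g(g(a))), g(g(f(b, d))))) = 1 + max(3, 3) = 4
depth(f(b, b)) = 1 + max(0, 0) = 1
depth(f(f(b, d), f(b, b))) = 1 + max(1, 1) = 2
depth(f(f(g(g(g(a))), g(g(f(b, d)))), f(f(b, d), f(b, b)))) = 1 + max(4, 2) = 5
depth(g(f(f(g(g(g(a))), g(g(f(b, d)))), f(f(b, d), f(b, b))))) = 1 + depth(f(f(g(g(g(a))), g(g(f(b, d)))), f(f(b, d), f(b, b)))) = 1 + 5 = 6
depth(g(g(f(f(g(g(g(a))), g(g(f(b, d)))), f(f(b, d), f(b, b)))))) = 1 + depth(g(f(f(g(g(g(a))), g(g(f(b, d)))), f(f(b, d), f(b, b))))) = 1 + 6 = 7

7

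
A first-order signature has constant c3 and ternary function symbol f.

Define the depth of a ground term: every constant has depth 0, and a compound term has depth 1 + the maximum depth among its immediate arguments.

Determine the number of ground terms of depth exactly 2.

7

Let N_k count ground terms of depth at most k. Each non-constant term of depth ≤ k is some function symbol applied to depth-≤(k−1) arguments, giving N_k = 1 + N_{k-1}^3.
N_0 = 1
N_1 = 1 + 1^3 = 2
N_2 = 1 + 2^3 = 9
Terms of depth exactly 2: N_2 − N_1 = 9 − 2 = 7.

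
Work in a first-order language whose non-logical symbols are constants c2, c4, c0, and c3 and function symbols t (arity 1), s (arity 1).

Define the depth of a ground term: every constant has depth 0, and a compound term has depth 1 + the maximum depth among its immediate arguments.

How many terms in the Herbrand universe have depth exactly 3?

Write N_k for the number of ground terms of depth ≤ k. A term of depth ≤ k is either a constant or a function symbol applied to arguments of depth ≤ k−1, so N_k = 4 + N_{k-1} + N_{k-1}.
N_0 = 4
N_1 = 4 + 4 + 4 = 12
N_2 = 4 + 12 + 12 = 28
N_3 = 4 + 28 + 28 = 60
Terms of depth exactly 3: N_3 − N_2 = 60 − 28 = 32.

32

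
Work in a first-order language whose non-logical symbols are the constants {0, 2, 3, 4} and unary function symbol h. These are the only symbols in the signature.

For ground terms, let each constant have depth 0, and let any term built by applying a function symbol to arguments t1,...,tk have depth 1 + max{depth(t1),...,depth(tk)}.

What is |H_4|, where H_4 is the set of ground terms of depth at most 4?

20

Count level by level. With function symbols h/1, the terms of depth ≤ k are the 4 constants together with each function applied to depth-≤(k−1) tuples, so N_k = 4 + N_{k-1}.
N_0 = 4
N_1 = 4 + 4 = 8
N_2 = 4 + 8 = 12
N_3 = 4 + 12 = 16
N_4 = 4 + 16 = 20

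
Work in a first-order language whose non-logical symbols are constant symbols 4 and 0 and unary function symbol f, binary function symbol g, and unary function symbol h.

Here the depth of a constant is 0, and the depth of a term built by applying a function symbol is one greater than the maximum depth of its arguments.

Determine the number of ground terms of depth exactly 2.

Count level by level. With function symbols f/1, g/2, h/1, the terms of depth ≤ k are the 2 constants together with each function applied to depth-≤(k−1) tuples, so N_k = 2 + N_{k-1} + N_{k-1}^2 + N_{k-1}.
N_0 = 2
N_1 = 2 + 2 + 2^2 + 2 = 10
N_2 = 2 + 10 + 10^2 + 10 = 122
Terms of depth exactly 2: N_2 − N_1 = 122 − 10 = 112.

112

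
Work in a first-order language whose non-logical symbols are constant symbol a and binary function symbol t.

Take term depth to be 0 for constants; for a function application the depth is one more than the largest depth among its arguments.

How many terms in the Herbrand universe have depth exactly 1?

1

Write N_k for the number of ground terms of depth ≤ k. A term of depth ≤ k is either a constant or a function symbol applied to arguments of depth ≤ k−1, so N_k = 1 + N_{k-1}^2.
N_0 = 1
N_1 = 1 + 1^2 = 2
Terms of depth exactly 1: N_1 − N_0 = 2 − 1 = 1.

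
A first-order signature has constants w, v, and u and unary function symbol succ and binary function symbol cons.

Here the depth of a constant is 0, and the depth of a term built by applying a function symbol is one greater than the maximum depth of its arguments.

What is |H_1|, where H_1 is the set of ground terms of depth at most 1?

15

If N_k denotes the number of depth-≤k ground terms, the 3 constants give N_0 = 3, and each function symbol of arity r contributes N_{k-1}^r new terms at level k: N_k = 3 + N_{k-1} + N_{k-1}^2.
N_0 = 3
N_1 = 3 + 3 + 3^2 = 15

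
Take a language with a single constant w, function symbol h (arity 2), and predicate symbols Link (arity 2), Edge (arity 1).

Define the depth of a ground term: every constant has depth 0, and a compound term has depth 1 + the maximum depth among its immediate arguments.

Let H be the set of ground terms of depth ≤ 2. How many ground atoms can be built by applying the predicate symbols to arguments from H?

First count ground terms of depth ≤ 2.
Write N_k for the number of ground terms of depth ≤ k. A term of depth ≤ k is either a constant or a function symbol applied to arguments of depth ≤ k−1, so N_k = 1 + N_{k-1}^2.
N_0 = 1
N_1 = 1 + 1^2 = 2
N_2 = 1 + 2^2 = 5
So |H| = 5.
Each predicate of arity r yields |H|^r ground atoms (one per choice of an r-tuple from H):
  Link: 5^2 = 25;  Edge: 5
Total ground atoms: 25 + 5 = 30.

30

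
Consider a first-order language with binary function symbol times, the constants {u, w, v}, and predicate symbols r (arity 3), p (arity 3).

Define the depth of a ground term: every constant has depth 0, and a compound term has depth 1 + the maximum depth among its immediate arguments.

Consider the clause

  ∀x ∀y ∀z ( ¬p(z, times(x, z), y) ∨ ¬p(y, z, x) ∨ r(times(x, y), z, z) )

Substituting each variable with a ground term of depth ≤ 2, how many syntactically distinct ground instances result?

3176523

Ground terms of depth ≤ 2:
  Write N_k for the number of ground terms of depth ≤ k. A term of depth ≤ k is either a constant or a function symbol applied to arguments of depth ≤ k−1, so N_k = 3 + N_{k-1}^2.
  N_0 = 3
  N_1 = 3 + 3^2 = 12
  N_2 = 3 + 12^2 = 147
So there are 147 ground terms available for substitution.
Each of x, y, z ranges independently over the available ground terms, and distinct assignments produce distinct instances.
Number of ground instances = 147^3 = 3176523.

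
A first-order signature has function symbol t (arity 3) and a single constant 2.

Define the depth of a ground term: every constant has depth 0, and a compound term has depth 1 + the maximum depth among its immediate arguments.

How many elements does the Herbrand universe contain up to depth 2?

9

If N_k denotes the number of depth-≤k ground terms, the 1 constant gives N_0 = 1, and each function symbol of arity r contributes N_{k-1}^r new terms at level k: N_k = 1 + N_{k-1}^3.
N_0 = 1
N_1 = 1 + 1^3 = 2
N_2 = 1 + 2^3 = 9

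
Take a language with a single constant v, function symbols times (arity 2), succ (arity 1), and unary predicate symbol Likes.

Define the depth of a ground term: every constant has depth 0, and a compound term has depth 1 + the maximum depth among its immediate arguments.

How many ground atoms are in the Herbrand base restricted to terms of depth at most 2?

First count ground terms of depth ≤ 2.
Count level by level. With function symbols times/2, succ/1, the terms of depth ≤ k are the 1 constant together with each function applied to depth-≤(k−1) tuples, so N_k = 1 + N_{k-1}^2 + N_{k-1}.
N_0 = 1
N_1 = 1 + 1^2 + 1 = 3
N_2 = 1 + 3^2 + 3 = 13
So |H| = 13.
For each predicate symbol, the number of ground atoms is |H| raised to its arity; summing:
  Likes: 13
Total ground atoms: 13.

13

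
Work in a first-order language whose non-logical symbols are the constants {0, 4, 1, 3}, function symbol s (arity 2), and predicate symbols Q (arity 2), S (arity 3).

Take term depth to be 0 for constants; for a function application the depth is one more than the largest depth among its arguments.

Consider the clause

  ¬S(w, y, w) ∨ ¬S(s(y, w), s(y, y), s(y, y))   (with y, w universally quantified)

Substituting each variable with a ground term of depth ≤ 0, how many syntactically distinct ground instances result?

16

Ground terms of depth ≤ 0:
  Count level by level. With function symbols s/2, the terms of depth ≤ k are the 4 constants together with each function applied to depth-≤(k−1) tuples, so N_k = 4 + N_{k-1}^2.
  N_0 = 4
So there are 4 ground terms available for substitution.
The clause has 2 distinct variables (y, w), each appearing in the body. In the free term algebra distinct substitutions yield syntactically distinct ground instances.
Number of ground instances = 4^2 = 16.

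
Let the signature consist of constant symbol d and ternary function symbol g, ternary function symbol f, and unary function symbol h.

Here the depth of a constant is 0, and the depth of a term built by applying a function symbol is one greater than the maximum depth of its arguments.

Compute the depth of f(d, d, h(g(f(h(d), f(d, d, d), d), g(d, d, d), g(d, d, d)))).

depth(h(d)) = 1 + depth(d) = 1 + 0 = 1
depth(f(d, d, d)) = 1 + max(0, 0, 0) = 1
depth(f(h(d), f(d, d, d), d)) = 1 + max(1, 1, 0) = 2
depth(g(d, d, d)) = 1 + max(0, 0, 0) = 1
depth(g(f(h(d), f(d, d, d), d), g(d, d, d), g(d, d, d))) = 1 + max(2, 1, 1) = 3
depth(h(g(f(h(d), f(d, d, d), d), g(d, d, d), g(d, d, d)))) = 1 + depth(g(f(h(d), f(d, d, d), d), g(d, d, d), g(d, d, d))) = 1 + 3 = 4
depth(f(d, d, h(g(f(h(d), f(d, d, d), d), g(d, d, d), g(d, d, d))))) = 1 + max(0, 0, 4) = 5

5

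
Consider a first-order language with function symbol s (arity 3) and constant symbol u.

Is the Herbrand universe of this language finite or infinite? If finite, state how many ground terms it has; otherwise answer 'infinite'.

infinite

The signature has at least one function symbol (s, arity 3) and at least one constant (u).
Iterating s gives infinitely many distinct ground terms: u, s(u, u, u), s(s(u, u, u), s(u, u, u), s(u, u, u)), ...
So the Herbrand universe is infinite.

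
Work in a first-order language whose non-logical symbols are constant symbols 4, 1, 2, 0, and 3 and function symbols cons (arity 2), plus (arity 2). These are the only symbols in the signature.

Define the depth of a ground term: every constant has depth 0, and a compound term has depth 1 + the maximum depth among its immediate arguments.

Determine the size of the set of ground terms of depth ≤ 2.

6055

If N_k denotes the number of depth-≤k ground terms, the 5 constants give N_0 = 5, and each function symbol of arity r contributes N_{k-1}^r new terms at level k: N_k = 5 + N_{k-1}^2 + N_{k-1}^2.
N_0 = 5
N_1 = 5 + 5^2 + 5^2 = 55
N_2 = 5 + 55^2 + 55^2 = 6055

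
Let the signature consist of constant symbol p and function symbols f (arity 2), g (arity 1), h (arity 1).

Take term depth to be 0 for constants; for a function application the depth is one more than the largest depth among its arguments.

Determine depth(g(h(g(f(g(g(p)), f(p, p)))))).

depth(g(p)) = 1 + depth(p) = 1 + 0 = 1
depth(g(g(p))) = 1 + depth(g(p)) = 1 + 1 = 2
depth(f(p, p)) = 1 + max(0, 0) = 1
depth(f(g(g(p)), f(p, p))) = 1 + max(2, 1) = 3
depth(g(f(g(g(p)), f(p, p)))) = 1 + depth(f(g(g(p)), f(p, p))) = 1 + 3 = 4
depth(h(g(f(g(g(p)), f(p, p))))) = 1 + depth(g(f(g(g(p)), f(p, p)))) = 1 + 4 = 5
depth(g(h(g(f(g(g(p)), f(p, p)))))) = 1 + depth(h(g(f(g(g(p)), f(p, p))))) = 1 + 5 = 6

6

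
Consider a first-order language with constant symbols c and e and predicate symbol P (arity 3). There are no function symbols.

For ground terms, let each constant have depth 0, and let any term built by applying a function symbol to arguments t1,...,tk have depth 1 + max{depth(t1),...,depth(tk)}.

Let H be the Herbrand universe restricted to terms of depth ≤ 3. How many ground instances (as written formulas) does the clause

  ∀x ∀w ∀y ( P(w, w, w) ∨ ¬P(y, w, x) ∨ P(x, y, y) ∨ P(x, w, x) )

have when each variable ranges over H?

8

Ground terms of depth ≤ 3:
  With no function symbols every ground term is a constant, so there are exactly 2 ground terms at every depth bound.
  N_0 = 2
  N_1 = 2
  N_2 = 2
  N_3 = 2
  Explicitly: c, e.
So there are 2 ground terms available for substitution.
The clause has 3 distinct variables (x, w, y), each appearing in the body. In the free term algebra distinct substitutions yield syntactically distinct ground instances.
Number of ground instances = 2^3 = 8.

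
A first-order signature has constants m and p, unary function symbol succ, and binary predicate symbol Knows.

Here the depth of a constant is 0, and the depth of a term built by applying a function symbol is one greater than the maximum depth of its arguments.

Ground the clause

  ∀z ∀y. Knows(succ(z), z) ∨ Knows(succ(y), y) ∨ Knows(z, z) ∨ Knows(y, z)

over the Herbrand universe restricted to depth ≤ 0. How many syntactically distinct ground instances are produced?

Ground terms of depth ≤ 0:
  Write N_k for the number of ground terms of depth ≤ k. A term of depth ≤ k is either a constant or a function symbol applied to arguments of depth ≤ k−1, so N_k = 2 + N_{k-1}.
  N_0 = 2
  Explicitly: m, p.
So there are 2 ground terms available for substitution.
There are 2 variables to instantiate (z, y), each occurring in at least one literal, so different choices give different ground instances.
Number of ground instances = 2^2 = 4.

4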